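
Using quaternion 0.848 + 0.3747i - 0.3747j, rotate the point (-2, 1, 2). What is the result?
(-2.99, 0.01, 0.241)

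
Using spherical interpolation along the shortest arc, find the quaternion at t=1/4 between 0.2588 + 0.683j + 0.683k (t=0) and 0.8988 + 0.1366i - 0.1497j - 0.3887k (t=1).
-0.0886 - 0.0484i + 0.6599j + 0.7446k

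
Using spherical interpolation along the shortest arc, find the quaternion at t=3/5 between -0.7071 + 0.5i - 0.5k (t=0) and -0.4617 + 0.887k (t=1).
-0.0351 + 0.2765i - 0.9604k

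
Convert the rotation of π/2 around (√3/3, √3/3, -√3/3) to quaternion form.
0.7071 + 0.4082i + 0.4082j - 0.4082k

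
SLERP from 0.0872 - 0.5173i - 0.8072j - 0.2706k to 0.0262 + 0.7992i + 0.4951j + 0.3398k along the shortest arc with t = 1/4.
0.0596 - 0.5998i - 0.742j - 0.2936k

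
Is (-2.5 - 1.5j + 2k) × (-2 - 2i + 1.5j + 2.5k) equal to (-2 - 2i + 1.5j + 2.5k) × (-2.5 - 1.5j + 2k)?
No: pq = 2.25 - 1.75i - 4.75j - 13.25k ≠ 2.25 + 11.75i + 3.25j - 7.25k = qp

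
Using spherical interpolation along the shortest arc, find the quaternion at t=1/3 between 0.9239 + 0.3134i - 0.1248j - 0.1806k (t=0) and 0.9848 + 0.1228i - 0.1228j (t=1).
0.952 + 0.2517i - 0.1251j - 0.1212k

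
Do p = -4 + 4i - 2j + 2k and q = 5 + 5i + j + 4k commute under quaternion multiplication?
No: pq = -46 - 10i - 20j + 8k ≠ -46 + 10i - 8j - 20k = qp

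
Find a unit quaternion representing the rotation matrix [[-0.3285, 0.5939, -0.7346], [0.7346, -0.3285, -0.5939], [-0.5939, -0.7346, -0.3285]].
0.061 - 0.5763i - 0.5763j + 0.5763k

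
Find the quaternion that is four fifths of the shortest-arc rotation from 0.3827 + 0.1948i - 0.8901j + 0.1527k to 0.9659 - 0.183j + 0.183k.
0.9104 + 0.0456i - 0.3639j + 0.1913k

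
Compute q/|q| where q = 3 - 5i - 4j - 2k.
0.4082 - 0.6804i - 0.5443j - 0.2722k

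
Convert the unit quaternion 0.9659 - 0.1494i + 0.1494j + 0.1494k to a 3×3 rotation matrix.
[[0.9107, -0.3333, 0.244], [0.244, 0.9107, 0.3333], [-0.3333, -0.244, 0.9107]]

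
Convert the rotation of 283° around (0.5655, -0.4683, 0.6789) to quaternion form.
-0.7826 + 0.352i - 0.2915j + 0.4226k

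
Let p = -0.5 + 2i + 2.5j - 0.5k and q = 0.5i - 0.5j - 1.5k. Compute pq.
-0.5 - 4.25i + 3j - 1.5k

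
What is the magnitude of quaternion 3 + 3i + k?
√19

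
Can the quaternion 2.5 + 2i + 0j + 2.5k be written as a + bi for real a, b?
No. The quaternion 2.5 + 2i + 2.5k has j-coefficient y = 0 and k-coefficient z = 2.5, not both zero, so it does not lie in the complex subalgebra spanned by 1 and i.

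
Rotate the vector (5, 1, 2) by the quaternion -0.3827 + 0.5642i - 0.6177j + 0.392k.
(1.081, -5.034, -1.868)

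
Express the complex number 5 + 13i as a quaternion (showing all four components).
5 + 13i + 0j + 0k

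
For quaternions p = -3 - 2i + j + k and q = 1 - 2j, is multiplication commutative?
No: pq = -1 + 7j + 5k ≠ -1 - 4i + 7j - 3k = qp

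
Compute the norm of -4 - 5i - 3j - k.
√51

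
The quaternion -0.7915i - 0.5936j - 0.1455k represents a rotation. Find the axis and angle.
axis = (-0.7915, -0.5936, -0.1455), θ = π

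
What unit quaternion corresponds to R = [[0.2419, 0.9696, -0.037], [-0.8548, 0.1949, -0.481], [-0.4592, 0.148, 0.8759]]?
0.7604 + 0.2068i + 0.1388j - 0.5998k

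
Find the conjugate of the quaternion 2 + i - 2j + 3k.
2 - i + 2j - 3k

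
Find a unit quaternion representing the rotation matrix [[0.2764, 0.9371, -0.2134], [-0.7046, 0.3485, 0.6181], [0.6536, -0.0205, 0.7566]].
0.7716 - 0.2069i - 0.2809j - 0.5319k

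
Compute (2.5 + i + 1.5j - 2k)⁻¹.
0.1852 - 0.0741i - 0.1111j + 0.1481k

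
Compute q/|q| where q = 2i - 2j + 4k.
0.4082i - 0.4082j + 0.8165k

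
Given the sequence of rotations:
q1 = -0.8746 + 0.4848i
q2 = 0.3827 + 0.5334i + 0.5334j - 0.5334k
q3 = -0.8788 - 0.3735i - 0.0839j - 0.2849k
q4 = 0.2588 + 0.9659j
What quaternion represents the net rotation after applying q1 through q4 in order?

q2 · q1 = -0.5933 - 0.281i - 0.7251j + 0.2079k
q3 · q2 · q1 = 0.4148 + 0.2445i + 0.8447j + 0.2336k
q4 · q3 · q2 · q1 = -0.7085 + 0.2889i + 0.6193j - 0.1757k
-0.7085 + 0.2889i + 0.6193j - 0.1757k


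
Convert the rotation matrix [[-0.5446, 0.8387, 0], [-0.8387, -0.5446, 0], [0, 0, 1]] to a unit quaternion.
-0.4772 + 0.8788k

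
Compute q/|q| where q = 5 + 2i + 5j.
0.6804 + 0.2722i + 0.6804j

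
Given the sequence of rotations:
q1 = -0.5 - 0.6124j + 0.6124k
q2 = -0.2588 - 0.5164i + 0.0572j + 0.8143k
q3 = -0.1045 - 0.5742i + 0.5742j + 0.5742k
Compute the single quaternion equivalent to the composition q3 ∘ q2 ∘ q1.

q2 · q1 = -0.3342 + 0.7919i + 0.4461j - 0.2494k
q3 · q2 · q1 = 0.3767 - 0.2902i + 0.073j - 0.8767k
0.3767 - 0.2902i + 0.073j - 0.8767k


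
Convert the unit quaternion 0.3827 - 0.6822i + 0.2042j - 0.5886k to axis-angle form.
axis = (-0.7384, 0.221, -0.6371), θ = 3π/4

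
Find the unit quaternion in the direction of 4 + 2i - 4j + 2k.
0.6325 + 0.3162i - 0.6325j + 0.3162k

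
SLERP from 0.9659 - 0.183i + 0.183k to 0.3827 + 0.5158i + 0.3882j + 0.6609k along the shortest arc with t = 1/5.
0.9399 - 0.0303i + 0.0975j + 0.3258k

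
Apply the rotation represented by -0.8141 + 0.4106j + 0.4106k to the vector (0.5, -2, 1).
(-1.843, -1.323, 0.323)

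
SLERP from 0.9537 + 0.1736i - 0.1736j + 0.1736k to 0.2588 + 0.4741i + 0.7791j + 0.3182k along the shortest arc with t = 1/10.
0.9483 + 0.2306i - 0.0604j + 0.2094k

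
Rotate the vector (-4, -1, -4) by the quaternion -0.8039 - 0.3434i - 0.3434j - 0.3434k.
(-4.949, -2.415, -1.636)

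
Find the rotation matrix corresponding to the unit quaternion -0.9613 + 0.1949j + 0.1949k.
[[0.8481, 0.3747, -0.3747], [-0.3747, 0.924, 0.076], [0.3747, 0.076, 0.924]]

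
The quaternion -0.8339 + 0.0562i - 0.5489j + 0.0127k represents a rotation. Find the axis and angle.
axis = (0.1018, -0.9945, 0.023), θ = 293°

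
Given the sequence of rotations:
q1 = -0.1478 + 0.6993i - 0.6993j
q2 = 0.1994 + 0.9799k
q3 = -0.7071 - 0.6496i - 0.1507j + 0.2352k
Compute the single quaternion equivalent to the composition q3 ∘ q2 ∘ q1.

q2 · q1 = -0.0295 + 0.8247i + 0.5458j - 0.1448k
q3 · q2 · q1 = 0.6729 - 0.6705i - 0.2816j - 0.1348k
0.6729 - 0.6705i - 0.2816j - 0.1348k


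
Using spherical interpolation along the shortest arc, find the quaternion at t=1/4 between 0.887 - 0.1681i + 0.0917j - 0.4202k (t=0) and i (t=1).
0.7811 - 0.4963i + 0.0808j - 0.3701k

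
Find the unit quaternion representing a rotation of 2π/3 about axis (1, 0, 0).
0.5 + 0.866i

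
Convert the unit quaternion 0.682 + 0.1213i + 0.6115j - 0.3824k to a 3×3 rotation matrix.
[[-0.0403, 0.6699, 0.7413], [-0.3732, 0.6781, -0.6331], [-0.9269, -0.3022, 0.2227]]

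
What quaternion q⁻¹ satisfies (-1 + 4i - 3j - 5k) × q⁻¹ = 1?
-0.0196 - 0.0784i + 0.0588j + 0.098k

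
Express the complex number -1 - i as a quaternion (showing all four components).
-1 - i + 0j + 0k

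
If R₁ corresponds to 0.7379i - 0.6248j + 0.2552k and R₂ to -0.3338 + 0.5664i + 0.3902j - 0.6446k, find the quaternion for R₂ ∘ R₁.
-0.0096 - 0.5495i - 0.4116j - 0.727k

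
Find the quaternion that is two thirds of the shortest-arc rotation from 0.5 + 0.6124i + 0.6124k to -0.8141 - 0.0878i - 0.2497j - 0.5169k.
0.7458 + 0.28i + 0.1739j + 0.5789k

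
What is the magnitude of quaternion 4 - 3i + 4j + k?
√42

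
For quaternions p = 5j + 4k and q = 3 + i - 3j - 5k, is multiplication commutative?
No: pq = 35 - 13i + 19j + 7k ≠ 35 + 13i + 11j + 17k = qp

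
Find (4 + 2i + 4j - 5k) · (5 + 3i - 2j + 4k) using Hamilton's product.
42 + 28i - 11j - 25k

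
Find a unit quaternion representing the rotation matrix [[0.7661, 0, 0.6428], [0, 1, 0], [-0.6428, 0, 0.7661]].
0.9397 + 0.342j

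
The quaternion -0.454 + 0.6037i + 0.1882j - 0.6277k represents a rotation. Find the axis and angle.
axis = (0.6776, 0.2112, -0.7045), θ = 234°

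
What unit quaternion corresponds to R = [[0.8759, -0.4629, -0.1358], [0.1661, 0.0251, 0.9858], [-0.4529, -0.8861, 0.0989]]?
0.7071 - 0.6618i + 0.1121j + 0.2224k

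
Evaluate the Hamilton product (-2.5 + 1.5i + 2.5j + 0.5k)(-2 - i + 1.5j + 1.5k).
2 + 2.5i - 11.5j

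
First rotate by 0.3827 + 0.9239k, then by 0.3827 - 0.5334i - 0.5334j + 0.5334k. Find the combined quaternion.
-0.3463 - 0.6969i + 0.2887j + 0.5577k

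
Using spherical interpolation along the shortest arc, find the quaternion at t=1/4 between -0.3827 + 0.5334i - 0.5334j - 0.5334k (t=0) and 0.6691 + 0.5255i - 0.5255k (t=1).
-0.108 + 0.6253i - 0.4542j - 0.6253k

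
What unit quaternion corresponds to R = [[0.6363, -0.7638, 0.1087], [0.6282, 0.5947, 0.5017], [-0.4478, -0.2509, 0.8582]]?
0.8788 - 0.2141i + 0.1583j + 0.396k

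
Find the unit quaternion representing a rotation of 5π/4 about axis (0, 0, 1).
-0.3827 + 0.9239k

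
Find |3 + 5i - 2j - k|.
√39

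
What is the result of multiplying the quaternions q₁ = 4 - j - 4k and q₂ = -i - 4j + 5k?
16 - 25i - 12j + 19k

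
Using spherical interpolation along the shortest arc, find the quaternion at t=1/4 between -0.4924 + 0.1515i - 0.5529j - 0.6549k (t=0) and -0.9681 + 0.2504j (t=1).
-0.7264 + 0.128i - 0.3869j - 0.5534k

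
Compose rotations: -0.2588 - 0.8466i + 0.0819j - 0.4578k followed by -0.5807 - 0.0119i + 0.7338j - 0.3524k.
-0.0812 + 0.1876i + 0.0554j + 0.9773k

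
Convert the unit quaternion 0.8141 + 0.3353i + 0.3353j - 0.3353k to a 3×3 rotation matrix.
[[0.5503, 0.7708, 0.3211], [-0.3211, 0.5503, -0.7708], [-0.7708, 0.3211, 0.5503]]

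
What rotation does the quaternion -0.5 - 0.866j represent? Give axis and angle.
axis = (0, -1, 0), θ = 4π/3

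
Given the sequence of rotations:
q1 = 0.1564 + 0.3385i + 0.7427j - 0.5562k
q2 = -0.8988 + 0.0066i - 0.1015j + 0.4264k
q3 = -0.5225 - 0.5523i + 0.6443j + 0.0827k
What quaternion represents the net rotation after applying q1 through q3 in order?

q2 · q1 = 0.1697 - 0.5634i - 0.5354j + 0.6059k
q3 · q2 · q1 = -0.105 + 0.6353i + 0.6771j + 0.3562k
-0.105 + 0.6353i + 0.6771j + 0.3562k


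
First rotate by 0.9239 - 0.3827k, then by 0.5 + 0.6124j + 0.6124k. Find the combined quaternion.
0.6963 - 0.2344i + 0.5658j + 0.3744k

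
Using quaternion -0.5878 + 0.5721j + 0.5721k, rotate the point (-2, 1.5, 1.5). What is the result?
(0.618, 2.845, 0.155)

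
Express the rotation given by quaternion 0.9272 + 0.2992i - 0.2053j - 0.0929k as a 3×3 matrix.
[[0.8984, 0.0494, -0.4363], [-0.2951, 0.8037, -0.5167], [0.3251, 0.593, 0.7367]]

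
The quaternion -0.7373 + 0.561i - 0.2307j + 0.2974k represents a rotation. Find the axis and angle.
axis = (0.8304, -0.3415, 0.4402), θ = 275°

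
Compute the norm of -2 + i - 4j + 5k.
√46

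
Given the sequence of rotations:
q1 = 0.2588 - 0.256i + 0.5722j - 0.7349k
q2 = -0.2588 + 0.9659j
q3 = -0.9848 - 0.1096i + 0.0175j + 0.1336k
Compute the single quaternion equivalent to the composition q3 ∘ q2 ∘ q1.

q2 · q1 = -0.6197 - 0.6436i + 0.1019j + 0.4375k
q3 · q2 · q1 = 0.4795 + 0.6958i - 0.1492j - 0.5135k
0.4795 + 0.6958i - 0.1492j - 0.5135k


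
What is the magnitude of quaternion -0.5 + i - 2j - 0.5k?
2.345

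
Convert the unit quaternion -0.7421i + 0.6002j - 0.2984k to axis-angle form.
axis = (-0.7421, 0.6002, -0.2984), θ = π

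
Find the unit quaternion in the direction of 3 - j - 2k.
0.8018 - 0.2673j - 0.5345k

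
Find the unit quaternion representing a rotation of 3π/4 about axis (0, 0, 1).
0.3827 + 0.9239k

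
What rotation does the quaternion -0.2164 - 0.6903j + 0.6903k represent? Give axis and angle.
axis = (0, -√2/2, √2/2), θ = 205°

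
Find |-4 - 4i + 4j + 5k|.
√73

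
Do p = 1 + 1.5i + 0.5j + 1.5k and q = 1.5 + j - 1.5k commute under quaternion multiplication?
No: pq = 3.25 + 4j + 2.25k ≠ 3.25 + 4.5i - 0.5j - 0.75k = qp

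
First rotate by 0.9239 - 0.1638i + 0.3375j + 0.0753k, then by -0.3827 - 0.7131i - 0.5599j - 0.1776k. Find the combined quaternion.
-0.268 - 0.5784i - 0.5637j - 0.5253k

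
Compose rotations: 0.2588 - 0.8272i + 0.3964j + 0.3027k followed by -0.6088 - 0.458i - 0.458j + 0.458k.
-0.4935 + 0.0649i - 0.6001j - 0.6262k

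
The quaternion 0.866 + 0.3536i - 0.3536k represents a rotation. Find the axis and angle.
axis = (√2/2, 0, -√2/2), θ = π/3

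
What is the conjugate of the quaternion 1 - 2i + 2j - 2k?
1 + 2i - 2j + 2k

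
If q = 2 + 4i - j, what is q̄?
2 - 4i + j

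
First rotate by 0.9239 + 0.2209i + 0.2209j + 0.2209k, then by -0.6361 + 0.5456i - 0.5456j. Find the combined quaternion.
-0.5877 + 0.243i - 0.7651j + 0.1005k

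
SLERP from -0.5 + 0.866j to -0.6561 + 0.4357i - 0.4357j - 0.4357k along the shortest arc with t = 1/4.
-0.2112 - 0.162i + 0.9502j + 0.162k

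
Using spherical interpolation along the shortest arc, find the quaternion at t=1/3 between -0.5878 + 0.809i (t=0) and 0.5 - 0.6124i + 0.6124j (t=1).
-0.5864 + 0.7801i - 0.218j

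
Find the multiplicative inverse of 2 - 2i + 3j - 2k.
0.0952 + 0.0952i - 0.1429j + 0.0952k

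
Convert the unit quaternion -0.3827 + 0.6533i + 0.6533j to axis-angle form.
axis = (√2/2, √2/2, 0), θ = 5π/4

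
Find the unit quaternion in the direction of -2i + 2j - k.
-0.6667i + 0.6667j - 0.3333k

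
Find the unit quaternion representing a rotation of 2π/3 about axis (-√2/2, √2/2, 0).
0.5 - 0.6124i + 0.6124j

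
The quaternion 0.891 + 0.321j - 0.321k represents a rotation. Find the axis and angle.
axis = (0, √2/2, -√2/2), θ = 54°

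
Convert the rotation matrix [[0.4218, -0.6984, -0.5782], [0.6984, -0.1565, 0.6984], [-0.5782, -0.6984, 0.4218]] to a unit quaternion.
0.6494 - 0.5377i + 0.5377k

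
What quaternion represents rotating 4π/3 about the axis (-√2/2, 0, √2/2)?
-0.5 - 0.6124i + 0.6124k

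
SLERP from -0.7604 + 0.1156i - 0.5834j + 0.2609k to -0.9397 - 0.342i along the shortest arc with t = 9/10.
-0.9506 - 0.3019i - 0.0655j + 0.0293k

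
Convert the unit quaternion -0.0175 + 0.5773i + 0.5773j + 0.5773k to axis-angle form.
axis = (√3/3, √3/3, √3/3), θ = 182°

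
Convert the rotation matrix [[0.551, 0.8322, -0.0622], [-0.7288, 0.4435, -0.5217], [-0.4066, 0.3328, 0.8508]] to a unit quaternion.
0.8434 + 0.2533i + 0.1021j - 0.4627k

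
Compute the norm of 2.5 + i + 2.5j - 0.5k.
3.708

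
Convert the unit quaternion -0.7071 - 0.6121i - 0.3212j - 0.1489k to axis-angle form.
axis = (-0.8656, -0.4542, -0.2106), θ = 3π/2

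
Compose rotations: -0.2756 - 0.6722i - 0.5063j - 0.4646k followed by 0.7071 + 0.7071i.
0.2804 - 0.6702i - 0.0295j - 0.6865k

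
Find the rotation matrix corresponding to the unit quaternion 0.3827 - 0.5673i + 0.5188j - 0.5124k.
[[-0.0634, -0.1964, 0.9785], [-0.9808, -0.1688, -0.0975], [0.1843, -0.9659, -0.182]]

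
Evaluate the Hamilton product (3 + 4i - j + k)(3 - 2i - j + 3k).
13 + 4i - 20j + 6k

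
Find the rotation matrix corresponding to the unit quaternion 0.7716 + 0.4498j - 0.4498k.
[[0.1907, 0.6941, 0.6941], [-0.6941, 0.5954, -0.4046], [-0.6941, -0.4046, 0.5954]]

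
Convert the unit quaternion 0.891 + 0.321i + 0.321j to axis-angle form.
axis = (√2/2, √2/2, 0), θ = 54°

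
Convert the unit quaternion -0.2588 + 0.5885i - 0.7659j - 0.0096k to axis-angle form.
axis = (0.6093, -0.7929, -0.0099), θ = 7π/6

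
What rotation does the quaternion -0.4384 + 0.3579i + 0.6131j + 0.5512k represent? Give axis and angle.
axis = (0.3982, 0.6821, 0.6133), θ = 232°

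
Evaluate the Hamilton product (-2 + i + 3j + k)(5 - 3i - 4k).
-3 - i + 16j + 22k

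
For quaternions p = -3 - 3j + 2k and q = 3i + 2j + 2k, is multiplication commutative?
No: pq = 2 - 19i + 3k ≠ 2 + i - 12j - 15k = qp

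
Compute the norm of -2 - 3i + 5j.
√38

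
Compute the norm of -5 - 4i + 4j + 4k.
√73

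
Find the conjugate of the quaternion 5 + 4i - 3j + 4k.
5 - 4i + 3j - 4k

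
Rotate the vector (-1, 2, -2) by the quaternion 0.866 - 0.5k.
(1.232, 1.866, -2)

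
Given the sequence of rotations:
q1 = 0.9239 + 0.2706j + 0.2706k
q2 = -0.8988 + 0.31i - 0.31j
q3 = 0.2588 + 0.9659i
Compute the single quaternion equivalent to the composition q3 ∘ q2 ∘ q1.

q2 · q1 = -0.7465 + 0.2025i - 0.6135j - 0.1593k
q3 · q2 · q1 = -0.3888 - 0.6686i - 0.0049j - 0.6338k
-0.3888 - 0.6686i - 0.0049j - 0.6338k


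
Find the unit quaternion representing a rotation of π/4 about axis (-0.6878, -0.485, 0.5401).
0.9239 - 0.2632i - 0.1856j + 0.2067k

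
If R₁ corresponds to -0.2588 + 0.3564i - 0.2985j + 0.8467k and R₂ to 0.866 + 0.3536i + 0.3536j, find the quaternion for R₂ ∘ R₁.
-0.2446 + 0.5165i - 0.6494j + 0.5017k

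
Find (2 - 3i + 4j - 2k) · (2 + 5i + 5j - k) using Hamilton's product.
-3 + 10i + 5j - 41k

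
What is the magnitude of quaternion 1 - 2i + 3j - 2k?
√18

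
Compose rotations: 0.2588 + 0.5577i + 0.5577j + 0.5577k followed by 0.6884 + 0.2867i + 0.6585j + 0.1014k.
-0.4055 + 0.7688i + 0.451j + 0.2028k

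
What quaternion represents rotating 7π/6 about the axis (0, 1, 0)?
-0.2588 + 0.9659j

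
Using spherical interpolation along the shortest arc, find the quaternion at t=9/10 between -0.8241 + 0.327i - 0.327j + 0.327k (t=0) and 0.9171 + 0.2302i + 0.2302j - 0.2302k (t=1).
-0.9221 - 0.1749i - 0.2442j + 0.2442k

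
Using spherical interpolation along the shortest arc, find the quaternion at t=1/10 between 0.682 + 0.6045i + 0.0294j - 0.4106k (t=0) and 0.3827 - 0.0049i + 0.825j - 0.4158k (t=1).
0.687 + 0.5665i + 0.1292j - 0.4364k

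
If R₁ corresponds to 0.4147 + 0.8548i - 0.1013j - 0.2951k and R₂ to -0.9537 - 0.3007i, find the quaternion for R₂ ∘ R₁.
-0.1385 - 0.9399i + 0.0079j + 0.3119k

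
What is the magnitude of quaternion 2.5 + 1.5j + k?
3.082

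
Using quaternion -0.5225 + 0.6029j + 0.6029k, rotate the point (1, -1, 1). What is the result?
(-1.714, -0.176, 0.176)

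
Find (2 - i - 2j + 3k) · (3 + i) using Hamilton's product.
7 - i - 3j + 11k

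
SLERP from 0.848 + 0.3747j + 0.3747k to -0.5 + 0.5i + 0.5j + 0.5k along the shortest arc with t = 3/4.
0.7703 - 0.4551i - 0.3158j - 0.3158k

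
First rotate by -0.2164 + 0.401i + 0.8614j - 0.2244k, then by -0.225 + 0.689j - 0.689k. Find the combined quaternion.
-0.6994 + 0.3487i - 0.6192j - 0.0767k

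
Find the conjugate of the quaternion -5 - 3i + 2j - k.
-5 + 3i - 2j + k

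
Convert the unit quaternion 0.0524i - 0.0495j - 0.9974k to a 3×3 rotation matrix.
[[-0.9945, -0.0052, -0.1045], [-0.0052, -0.9951, 0.0987], [-0.1045, 0.0987, 0.9896]]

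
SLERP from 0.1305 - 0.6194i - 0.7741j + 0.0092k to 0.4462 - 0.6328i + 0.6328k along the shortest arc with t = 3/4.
0.4073 - 0.7098i - 0.2356j + 0.5241k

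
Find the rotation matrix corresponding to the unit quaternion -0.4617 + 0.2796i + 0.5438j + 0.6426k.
[[-0.4173, 0.8975, -0.1428], [-0.2893, 0.0178, 0.9571], [0.8615, 0.4407, 0.2522]]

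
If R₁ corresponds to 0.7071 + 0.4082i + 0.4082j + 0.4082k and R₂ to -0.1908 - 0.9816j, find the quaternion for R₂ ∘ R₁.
0.2658 - 0.4786i - 0.772j + 0.3228k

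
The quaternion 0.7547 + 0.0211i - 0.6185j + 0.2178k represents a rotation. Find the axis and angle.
axis = (0.0322, -0.9427, 0.332), θ = 82°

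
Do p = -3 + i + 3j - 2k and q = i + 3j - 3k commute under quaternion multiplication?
No: pq = -16 - 6i - 8j + 9k ≠ -16 - 10j + 9k = qp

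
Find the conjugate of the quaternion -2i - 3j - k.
2i + 3j + k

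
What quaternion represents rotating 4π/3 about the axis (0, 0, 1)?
-0.5 + 0.866k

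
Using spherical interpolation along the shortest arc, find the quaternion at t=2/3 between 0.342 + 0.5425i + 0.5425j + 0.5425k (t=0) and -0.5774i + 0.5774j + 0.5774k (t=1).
0.146 - 0.219i + 0.6822j + 0.6822k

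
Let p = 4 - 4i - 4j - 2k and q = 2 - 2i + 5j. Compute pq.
20 - 6i + 16j - 32k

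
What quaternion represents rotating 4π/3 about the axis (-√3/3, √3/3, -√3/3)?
-0.5 - 0.5i + 0.5j - 0.5k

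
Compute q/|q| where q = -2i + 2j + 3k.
-0.4851i + 0.4851j + 0.7276k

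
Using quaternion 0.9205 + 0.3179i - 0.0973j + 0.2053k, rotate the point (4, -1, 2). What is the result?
(3.93, -0.7, 2.251)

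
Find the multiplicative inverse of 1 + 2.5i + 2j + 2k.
0.0656 - 0.1639i - 0.1311j - 0.1311k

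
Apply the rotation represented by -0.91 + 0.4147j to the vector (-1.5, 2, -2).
(0.525, 2, -2.444)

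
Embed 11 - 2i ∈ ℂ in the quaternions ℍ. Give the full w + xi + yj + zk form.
11 - 2i + 0j + 0k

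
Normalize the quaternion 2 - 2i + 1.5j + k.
0.5963 - 0.5963i + 0.4472j + 0.2981k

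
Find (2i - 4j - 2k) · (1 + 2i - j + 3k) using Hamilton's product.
-2 - 12i - 14j + 4k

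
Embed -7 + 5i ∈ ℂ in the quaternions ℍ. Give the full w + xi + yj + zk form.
-7 + 5i + 0j + 0k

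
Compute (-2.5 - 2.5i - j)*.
-2.5 + 2.5i + j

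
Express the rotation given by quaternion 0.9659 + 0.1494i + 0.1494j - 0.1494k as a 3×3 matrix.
[[0.9107, 0.3333, 0.244], [-0.244, 0.9107, -0.3333], [-0.3333, 0.244, 0.9107]]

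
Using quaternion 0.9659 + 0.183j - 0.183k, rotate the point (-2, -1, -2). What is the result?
(-2.793, -0.092, -1.092)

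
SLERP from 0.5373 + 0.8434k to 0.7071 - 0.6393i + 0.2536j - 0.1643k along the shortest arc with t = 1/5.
0.6746 - 0.1728i + 0.0685j + 0.7144k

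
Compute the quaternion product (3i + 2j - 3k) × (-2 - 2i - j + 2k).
14 - 5i - 4j + 7k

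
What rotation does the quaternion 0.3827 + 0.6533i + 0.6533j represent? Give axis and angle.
axis = (√2/2, √2/2, 0), θ = 3π/4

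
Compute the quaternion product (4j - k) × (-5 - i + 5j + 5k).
-15 + 25i - 19j + 9k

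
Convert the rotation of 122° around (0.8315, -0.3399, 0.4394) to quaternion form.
0.4848 + 0.7272i - 0.2973j + 0.3843k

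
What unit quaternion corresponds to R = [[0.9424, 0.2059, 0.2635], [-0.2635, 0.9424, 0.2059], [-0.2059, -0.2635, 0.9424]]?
0.9782 - 0.12i + 0.12j - 0.12k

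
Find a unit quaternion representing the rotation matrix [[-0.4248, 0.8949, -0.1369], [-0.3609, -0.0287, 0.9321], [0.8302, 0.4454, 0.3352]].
-0.4695 + 0.2592i + 0.515j + 0.6687k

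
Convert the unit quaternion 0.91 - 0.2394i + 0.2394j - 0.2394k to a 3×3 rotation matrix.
[[0.7708, 0.3211, 0.5503], [-0.5503, 0.7708, 0.3211], [-0.3211, -0.5503, 0.7708]]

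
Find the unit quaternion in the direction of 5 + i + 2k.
0.9129 + 0.1826i + 0.3651k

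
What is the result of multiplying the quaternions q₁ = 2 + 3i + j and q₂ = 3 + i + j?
2 + 11i + 5j + 2k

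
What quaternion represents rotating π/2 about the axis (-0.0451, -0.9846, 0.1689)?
0.7071 - 0.0319i - 0.6962j + 0.1194k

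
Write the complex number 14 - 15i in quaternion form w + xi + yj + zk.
14 - 15i + 0j + 0k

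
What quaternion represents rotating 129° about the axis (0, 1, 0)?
0.4305 + 0.9026j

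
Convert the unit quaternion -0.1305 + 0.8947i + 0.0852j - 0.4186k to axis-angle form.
axis = (0.9024, 0.0859, -0.4222), θ = 195°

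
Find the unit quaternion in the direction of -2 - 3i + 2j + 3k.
-0.3922 - 0.5883i + 0.3922j + 0.5883k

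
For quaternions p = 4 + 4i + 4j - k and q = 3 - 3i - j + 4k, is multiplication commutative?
No: pq = 32 + 15i - 5j + 21k ≠ 32 - 15i + 21j + 5k = qp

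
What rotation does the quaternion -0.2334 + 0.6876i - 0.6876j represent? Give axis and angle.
axis = (√2/2, -√2/2, 0), θ = 207°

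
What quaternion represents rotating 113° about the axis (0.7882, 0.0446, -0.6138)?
0.5519 + 0.6573i + 0.0372j - 0.5118k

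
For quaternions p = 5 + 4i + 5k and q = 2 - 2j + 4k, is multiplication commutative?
No: pq = -10 + 18i - 26j + 22k ≠ -10 - 2i + 6j + 38k = qp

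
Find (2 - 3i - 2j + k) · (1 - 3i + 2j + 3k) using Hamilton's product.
-6 - 17i + 8j - 5k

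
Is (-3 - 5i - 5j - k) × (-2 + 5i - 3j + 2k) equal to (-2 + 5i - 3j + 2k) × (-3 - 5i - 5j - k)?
No: pq = 18 - 18i + 24j + 36k ≠ 18 + 8i + 14j - 44k = qp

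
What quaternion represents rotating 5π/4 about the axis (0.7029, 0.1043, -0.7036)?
-0.3827 + 0.6494i + 0.0964j - 0.65k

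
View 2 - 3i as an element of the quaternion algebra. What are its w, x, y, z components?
2 - 3i + 0j + 0k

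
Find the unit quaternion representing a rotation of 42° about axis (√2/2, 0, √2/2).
0.9336 + 0.2534i + 0.2534k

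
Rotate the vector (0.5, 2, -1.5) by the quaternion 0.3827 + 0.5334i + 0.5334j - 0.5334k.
(2.127, 1.27, -0.603)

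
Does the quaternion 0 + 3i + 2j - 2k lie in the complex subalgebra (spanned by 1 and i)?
No. The quaternion 3i + 2j - 2k has j-coefficient y = 2 and k-coefficient z = -2, not both zero, so it does not lie in the complex subalgebra spanned by 1 and i.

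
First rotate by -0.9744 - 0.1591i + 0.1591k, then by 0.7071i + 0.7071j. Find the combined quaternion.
0.1125 - 0.5765i - 0.8015j + 0.1125k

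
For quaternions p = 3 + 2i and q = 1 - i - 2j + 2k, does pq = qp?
No: pq = 5 - i - 10j + 2k ≠ 5 - i - 2j + 10k = qp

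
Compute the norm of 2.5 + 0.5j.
2.55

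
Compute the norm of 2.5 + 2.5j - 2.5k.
4.33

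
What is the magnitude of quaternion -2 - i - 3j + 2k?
√18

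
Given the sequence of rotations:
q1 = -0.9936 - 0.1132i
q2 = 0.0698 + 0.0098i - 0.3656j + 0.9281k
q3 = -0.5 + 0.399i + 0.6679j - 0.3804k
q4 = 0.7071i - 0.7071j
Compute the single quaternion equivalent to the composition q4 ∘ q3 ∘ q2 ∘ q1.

q2 · q1 = -0.0682 - 0.0176i + 0.2582j - 0.9635k
q3 · q2 · q1 = -0.4978 - 0.5637i + 0.2165j + 0.6225k
q4 · q3 · q2 · q1 = 0.5517 - 0.7922i - 0.0882j - 0.2455k
0.5517 - 0.7922i - 0.0882j - 0.2455k


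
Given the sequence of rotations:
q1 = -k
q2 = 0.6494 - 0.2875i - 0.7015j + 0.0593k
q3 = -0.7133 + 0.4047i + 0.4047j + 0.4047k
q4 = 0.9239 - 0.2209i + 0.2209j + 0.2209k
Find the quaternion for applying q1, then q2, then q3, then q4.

q2 · q1 = 0.0593 + 0.7015i - 0.2875j - 0.6494k
q3 · q2 · q1 = 0.053 - 0.6228i + 0.7758j + 0.087k
q4 · q3 · q2 · q1 = -0.2792 - 0.7393i + 0.6101j + 0.0583k
-0.2792 - 0.7393i + 0.6101j + 0.0583k


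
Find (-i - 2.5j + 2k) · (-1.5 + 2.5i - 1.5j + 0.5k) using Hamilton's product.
-2.25 + 3.25i + 9.25j + 4.75k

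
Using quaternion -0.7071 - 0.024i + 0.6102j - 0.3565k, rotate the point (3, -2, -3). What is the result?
(3.608, 1.342, 2.68)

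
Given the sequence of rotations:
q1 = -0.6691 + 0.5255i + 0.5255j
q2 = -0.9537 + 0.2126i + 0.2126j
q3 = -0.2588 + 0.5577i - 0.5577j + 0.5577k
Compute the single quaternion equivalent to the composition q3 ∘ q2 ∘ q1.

q2 · q1 = 0.4147 - 0.6434i - 0.6434j
q3 · q2 · q1 = -0.1073 + 0.7566i - 0.4236j - 0.4864k
-0.1073 + 0.7566i - 0.4236j - 0.4864k


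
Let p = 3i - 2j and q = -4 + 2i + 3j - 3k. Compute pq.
-6i + 17j + 13k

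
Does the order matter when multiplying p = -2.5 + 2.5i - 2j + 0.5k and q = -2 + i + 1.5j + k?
Yes: pq = 5 - 10.25i - 1.75j + 2.25k ≠ 5 - 4.75i + 2.25j - 9.25k = qp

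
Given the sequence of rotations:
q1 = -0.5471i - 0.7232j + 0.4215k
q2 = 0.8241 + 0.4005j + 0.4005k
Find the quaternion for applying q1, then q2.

q2 · q1 = 0.1208 + 0.0076i - 0.8151j + 0.5665k
0.1208 + 0.0076i - 0.8151j + 0.5665k


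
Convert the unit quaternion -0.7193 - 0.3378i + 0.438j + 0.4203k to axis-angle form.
axis = (-0.4863, 0.6305, 0.605), θ = 272°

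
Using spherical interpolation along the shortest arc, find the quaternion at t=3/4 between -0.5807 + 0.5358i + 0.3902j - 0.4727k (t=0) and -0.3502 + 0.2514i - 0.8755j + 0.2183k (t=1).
0.1046 - 0.0323i + 0.9243j - 0.3656k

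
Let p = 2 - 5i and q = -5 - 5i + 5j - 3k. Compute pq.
-35 + 15i - 5j - 31k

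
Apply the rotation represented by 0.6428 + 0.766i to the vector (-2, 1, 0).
(-2, -0.174, 0.985)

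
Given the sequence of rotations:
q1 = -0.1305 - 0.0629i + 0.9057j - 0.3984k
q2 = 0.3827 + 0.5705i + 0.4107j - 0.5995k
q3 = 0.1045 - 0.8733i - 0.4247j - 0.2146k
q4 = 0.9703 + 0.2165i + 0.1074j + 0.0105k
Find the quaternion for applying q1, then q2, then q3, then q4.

q2 · q1 = -0.6249 + 0.2808i + 0.558j + 0.4683k
q3 · q2 · q1 = 0.5174 + 0.4959i + 0.6724j - 0.185k
q4 · q3 · q2 · q1 = 0.3244 + 0.5663i + 0.7533j - 0.0818k
0.3244 + 0.5663i + 0.7533j - 0.0818k


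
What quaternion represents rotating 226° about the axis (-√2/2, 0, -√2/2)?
-0.3907 - 0.6509i - 0.6509k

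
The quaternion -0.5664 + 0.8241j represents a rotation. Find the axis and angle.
axis = (0, 1, 0), θ = 249°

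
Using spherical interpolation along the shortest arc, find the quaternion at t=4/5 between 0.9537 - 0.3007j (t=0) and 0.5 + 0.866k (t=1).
0.6619 - 0.0729j + 0.746k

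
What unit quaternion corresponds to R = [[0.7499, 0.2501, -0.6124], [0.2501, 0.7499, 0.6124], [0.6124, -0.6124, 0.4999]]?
0.866 - 0.3536i - 0.3536j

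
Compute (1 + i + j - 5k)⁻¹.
0.0357 - 0.0357i - 0.0357j + 0.1786k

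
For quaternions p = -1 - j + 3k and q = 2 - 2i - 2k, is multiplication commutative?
No: pq = 4 + 4i - 8j + 6k ≠ 4 + 4j + 10k = qp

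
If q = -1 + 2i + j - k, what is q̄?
-1 - 2i - j + k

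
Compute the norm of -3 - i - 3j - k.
√20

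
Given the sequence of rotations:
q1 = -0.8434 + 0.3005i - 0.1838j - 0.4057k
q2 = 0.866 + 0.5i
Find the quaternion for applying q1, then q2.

q2 · q1 = -0.8806 - 0.1615i + 0.0437j - 0.4432k
-0.8806 - 0.1615i + 0.0437j - 0.4432k


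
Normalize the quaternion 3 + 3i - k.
0.6882 + 0.6882i - 0.2294k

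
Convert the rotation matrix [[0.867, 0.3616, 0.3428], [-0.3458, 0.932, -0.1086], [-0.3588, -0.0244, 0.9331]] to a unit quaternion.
0.9659 + 0.0218i + 0.1816j - 0.1831k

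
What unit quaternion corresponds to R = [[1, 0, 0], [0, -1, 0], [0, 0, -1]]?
i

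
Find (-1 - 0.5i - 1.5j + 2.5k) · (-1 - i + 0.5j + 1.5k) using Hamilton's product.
-2.5 - 2i - 0.75j - 5.75k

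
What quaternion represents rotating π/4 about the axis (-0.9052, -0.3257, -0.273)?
0.9239 - 0.3464i - 0.1246j - 0.1045k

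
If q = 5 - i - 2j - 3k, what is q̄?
5 + i + 2j + 3k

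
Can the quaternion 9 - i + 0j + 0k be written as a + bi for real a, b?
Yes. The quaternion 9 - i has j- and k-coefficients y = z = 0, so it lies in the complex subalgebra spanned by 1 and i.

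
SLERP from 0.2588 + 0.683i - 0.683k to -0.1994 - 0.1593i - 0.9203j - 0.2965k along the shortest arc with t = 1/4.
0.1616 + 0.5635i - 0.3435j - 0.7337k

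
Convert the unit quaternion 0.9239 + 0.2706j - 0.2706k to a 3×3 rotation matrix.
[[0.7071, 0.5, 0.5], [-0.5, 0.8536, -0.1464], [-0.5, -0.1464, 0.8536]]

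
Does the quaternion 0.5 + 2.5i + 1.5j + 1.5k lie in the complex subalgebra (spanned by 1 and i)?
No. The quaternion 0.5 + 2.5i + 1.5j + 1.5k has j-coefficient y = 1.5 and k-coefficient z = 1.5, not both zero, so it does not lie in the complex subalgebra spanned by 1 and i.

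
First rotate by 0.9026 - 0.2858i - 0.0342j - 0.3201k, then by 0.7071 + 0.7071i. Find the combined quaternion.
0.8403 + 0.4361i + 0.2022j - 0.2505k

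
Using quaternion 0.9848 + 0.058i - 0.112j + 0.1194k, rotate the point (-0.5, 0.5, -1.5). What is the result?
(-0.287, 0.583, -1.526)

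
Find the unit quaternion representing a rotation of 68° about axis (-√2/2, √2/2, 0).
0.829 - 0.3954i + 0.3954j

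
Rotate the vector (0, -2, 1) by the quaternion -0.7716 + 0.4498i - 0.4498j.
(1.503, -0.497, 1.579)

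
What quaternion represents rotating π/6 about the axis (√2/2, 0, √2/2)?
0.9659 + 0.183i + 0.183k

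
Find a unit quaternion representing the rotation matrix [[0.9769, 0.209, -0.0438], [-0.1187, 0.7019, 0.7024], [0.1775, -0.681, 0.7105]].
0.9205 - 0.3757i - 0.0601j - 0.089k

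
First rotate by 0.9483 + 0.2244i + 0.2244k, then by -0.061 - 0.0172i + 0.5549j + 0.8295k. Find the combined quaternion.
-0.2401 + 0.0945i + 0.7162j + 0.6484k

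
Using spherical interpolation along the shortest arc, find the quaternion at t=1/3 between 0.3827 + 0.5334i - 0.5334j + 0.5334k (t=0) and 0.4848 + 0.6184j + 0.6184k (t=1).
0.5302 + 0.4328i - 0.1526j + 0.713k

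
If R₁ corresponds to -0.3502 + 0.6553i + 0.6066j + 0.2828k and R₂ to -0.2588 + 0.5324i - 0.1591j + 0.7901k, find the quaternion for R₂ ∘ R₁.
-0.3852 - 0.8803i + 0.2659j + 0.0773k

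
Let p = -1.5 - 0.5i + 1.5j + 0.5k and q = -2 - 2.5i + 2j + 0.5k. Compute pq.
-1.5 + 4.5i - 7j + k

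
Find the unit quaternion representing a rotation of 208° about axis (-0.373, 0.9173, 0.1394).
-0.2419 - 0.3619i + 0.8901j + 0.1353k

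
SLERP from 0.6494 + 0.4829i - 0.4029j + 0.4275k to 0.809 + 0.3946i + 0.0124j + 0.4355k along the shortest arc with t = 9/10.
0.8002 + 0.4075i - 0.0305j + 0.4389k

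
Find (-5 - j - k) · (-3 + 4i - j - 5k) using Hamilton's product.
9 - 16i + 4j + 32k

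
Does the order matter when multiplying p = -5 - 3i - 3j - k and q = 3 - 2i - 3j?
Yes: pq = -30 - 2i + 8j ≠ -30 + 4i + 4j - 6k = qp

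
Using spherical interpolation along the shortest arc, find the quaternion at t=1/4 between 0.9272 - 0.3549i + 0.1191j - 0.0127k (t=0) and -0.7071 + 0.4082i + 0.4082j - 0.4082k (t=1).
0.9159 - 0.388i - 0.0181j + 0.1011k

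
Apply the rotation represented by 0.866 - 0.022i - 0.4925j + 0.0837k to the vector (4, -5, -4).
(6.047, -4.081, 1.944)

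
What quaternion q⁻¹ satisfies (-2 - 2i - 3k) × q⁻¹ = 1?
-0.1176 + 0.1176i + 0.1765k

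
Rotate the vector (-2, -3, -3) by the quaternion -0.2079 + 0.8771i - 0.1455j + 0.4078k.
(-3.321, 2.725, 1.883)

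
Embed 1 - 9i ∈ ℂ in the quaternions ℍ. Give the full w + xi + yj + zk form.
1 - 9i + 0j + 0k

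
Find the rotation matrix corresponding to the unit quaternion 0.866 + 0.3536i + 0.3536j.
[[0.7499, 0.2501, 0.6124], [0.2501, 0.7499, -0.6124], [-0.6124, 0.6124, 0.4999]]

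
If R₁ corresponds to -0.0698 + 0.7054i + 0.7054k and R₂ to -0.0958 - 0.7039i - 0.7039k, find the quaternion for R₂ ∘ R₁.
0.9997 - 0.0184i - 0.0184k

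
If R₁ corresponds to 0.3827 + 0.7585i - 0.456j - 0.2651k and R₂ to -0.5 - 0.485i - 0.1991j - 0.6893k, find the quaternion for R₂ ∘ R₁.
-0.097 - 0.8264i - 0.4996j + 0.2409k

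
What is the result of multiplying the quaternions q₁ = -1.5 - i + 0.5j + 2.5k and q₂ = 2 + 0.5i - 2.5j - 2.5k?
5 + 2.25i + 3.5j + 11k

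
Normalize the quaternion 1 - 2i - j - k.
0.378 - 0.7559i - 0.378j - 0.378k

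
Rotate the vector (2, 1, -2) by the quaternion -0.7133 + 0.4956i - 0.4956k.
(1.293, 0.018, -2.707)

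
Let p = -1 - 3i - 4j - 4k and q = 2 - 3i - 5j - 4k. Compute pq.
-47 - 7i - 3j - k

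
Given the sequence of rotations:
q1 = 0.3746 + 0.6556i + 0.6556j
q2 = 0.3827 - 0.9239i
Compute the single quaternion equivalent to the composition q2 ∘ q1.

q2 · q1 = 0.7491 - 0.0952i + 0.2509j - 0.6057k
0.7491 - 0.0952i + 0.2509j - 0.6057k


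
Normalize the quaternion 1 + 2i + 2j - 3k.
0.2357 + 0.4714i + 0.4714j - 0.7071k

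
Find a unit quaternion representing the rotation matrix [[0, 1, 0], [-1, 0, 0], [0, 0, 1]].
0.7071 - 0.7071k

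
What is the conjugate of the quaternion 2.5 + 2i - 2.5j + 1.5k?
2.5 - 2i + 2.5j - 1.5k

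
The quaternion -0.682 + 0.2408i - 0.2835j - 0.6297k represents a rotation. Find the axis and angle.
axis = (0.3293, -0.3876, -0.861), θ = 266°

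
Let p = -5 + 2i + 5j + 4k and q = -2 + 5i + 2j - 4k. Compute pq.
6 - 57i + 8j - 9k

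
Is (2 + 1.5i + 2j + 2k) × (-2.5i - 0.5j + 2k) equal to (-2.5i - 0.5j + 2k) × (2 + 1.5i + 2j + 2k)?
No: pq = 0.75 - 9j + 8.25k ≠ 0.75 - 10i + 7j - 0.25k = qp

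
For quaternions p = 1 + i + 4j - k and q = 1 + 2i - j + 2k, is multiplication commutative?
No: pq = 5 + 10i - j - 8k ≠ 5 - 4i + 7j + 10k = qp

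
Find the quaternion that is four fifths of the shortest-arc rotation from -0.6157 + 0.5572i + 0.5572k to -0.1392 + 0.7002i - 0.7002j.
-0.2693 + 0.7384i - 0.6033j + 0.1351k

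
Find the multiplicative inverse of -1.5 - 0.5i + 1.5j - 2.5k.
-0.1364 + 0.0455i - 0.1364j + 0.2273k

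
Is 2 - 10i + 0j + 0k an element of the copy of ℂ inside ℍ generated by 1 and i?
Yes. The quaternion 2 - 10i has j- and k-coefficients y = z = 0, so it lies in the complex subalgebra spanned by 1 and i.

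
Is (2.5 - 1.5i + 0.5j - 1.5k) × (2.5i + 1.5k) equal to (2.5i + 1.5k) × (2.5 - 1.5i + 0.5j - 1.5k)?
No: pq = 6 + 7i - 1.5j + 2.5k ≠ 6 + 5.5i + 1.5j + 5k = qp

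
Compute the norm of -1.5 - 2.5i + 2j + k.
3.674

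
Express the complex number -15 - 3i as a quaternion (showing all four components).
-15 - 3i + 0j + 0k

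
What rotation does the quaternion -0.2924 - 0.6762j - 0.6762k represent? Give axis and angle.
axis = (0, -√2/2, -√2/2), θ = 214°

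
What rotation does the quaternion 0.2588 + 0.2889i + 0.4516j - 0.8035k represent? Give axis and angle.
axis = (0.2991, 0.4675, -0.8318), θ = 5π/6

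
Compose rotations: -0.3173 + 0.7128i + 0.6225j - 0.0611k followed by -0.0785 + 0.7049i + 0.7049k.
-0.4345 - 0.7184i + 0.4967j + 0.2199k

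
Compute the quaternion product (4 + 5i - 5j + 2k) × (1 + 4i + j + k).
-13 + 14i + 2j + 31k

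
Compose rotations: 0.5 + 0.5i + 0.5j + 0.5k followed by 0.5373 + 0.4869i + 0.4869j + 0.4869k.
-0.4617 + 0.5121i + 0.5121j + 0.5121k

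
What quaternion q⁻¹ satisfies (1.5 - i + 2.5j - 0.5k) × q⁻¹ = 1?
0.1538 + 0.1026i - 0.2564j + 0.0513k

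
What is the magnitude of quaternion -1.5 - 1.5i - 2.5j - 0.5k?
√11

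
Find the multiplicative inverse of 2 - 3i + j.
0.1429 + 0.2143i - 0.0714j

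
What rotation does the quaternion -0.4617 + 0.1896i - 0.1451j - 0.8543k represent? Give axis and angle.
axis = (0.2137, -0.1636, -0.9631), θ = 235°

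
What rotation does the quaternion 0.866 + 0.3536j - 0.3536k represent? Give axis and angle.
axis = (0, √2/2, -√2/2), θ = π/3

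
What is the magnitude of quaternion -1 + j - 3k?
√11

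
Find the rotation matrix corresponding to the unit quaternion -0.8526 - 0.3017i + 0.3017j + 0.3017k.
[[0.6359, 0.3324, -0.6965], [-0.6965, 0.6359, -0.3324], [0.3324, 0.6965, 0.6359]]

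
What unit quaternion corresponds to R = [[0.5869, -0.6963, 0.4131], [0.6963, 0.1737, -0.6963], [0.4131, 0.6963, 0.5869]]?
0.7661 + 0.4545i + 0.4545k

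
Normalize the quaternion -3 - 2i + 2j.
-0.7276 - 0.4851i + 0.4851j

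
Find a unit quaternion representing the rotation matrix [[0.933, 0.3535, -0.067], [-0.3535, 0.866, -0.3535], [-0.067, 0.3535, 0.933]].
0.9659 + 0.183i - 0.183k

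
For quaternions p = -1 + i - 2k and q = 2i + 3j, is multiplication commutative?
No: pq = -2 + 4i - 7j + 3k ≠ -2 - 8i + j - 3k = qp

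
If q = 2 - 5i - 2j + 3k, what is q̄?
2 + 5i + 2j - 3k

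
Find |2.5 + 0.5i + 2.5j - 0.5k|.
√13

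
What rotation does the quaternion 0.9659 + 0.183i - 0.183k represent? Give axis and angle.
axis = (√2/2, 0, -√2/2), θ = π/6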